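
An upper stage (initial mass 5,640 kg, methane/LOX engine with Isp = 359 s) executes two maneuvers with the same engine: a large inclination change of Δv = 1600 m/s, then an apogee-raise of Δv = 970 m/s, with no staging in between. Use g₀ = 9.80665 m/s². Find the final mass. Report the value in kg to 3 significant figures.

v_e = Isp · g₀ = 359 × 9.80665 = 3520.6 m/s.
After the first burn: m = 5640 × exp(−1600/3520.6) = 5640 × 0.63478 = 3,580.16 kg.
After the second burn: m = 3,580.16 × exp(−970/3520.6) = 3,580.16 × 0.75918 = 2,717.99 kg.

final mass ≈ 2720 kg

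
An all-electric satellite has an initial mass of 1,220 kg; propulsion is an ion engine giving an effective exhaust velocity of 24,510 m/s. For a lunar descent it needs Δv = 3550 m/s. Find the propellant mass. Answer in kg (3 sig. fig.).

propellant mass ≈ 165 kg

Rocket equation: m₀/m_f = exp(Δv / v_e) = exp(3550 / 24510.0) = exp(0.1448) = 1.1559.
m_f = 1,220 / 1.1559 = 1,055.45 kg, so propellant = m₀ − m_f = 1,220 − 1,055.45 = 164.55 kg.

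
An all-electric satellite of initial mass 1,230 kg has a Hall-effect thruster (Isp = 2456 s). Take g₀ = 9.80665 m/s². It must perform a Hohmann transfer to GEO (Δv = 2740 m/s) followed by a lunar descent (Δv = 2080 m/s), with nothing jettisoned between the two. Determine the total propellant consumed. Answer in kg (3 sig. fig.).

total propellant consumed ≈ 223 kg

v_e = Isp · g₀ = 2456 × 9.80665 = 24085.1 m/s.
After the first burn: m = 1230 × exp(−2740/24085.1) = 1230 × 0.89247 = 1,097.74 kg.
After the second burn: m = 1,097.74 × exp(−2080/24085.1) = 1,097.74 × 0.91726 = 1,006.91 kg.
Total propellant = m₀ − m_final = 1230 − 1,006.91 = 223.09 kg.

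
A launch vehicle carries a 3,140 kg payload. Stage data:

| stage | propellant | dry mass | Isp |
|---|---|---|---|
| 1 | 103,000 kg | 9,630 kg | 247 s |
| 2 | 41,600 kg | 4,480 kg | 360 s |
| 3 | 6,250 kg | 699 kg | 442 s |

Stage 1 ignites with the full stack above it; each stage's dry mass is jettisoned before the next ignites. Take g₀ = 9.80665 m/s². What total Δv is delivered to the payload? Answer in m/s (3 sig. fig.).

Ignition mass of stage 1 = 103,000+9,630 + 41,600+4,480 + 6,250+699 + 3,140 = 168,799 kg.
Stage 1: m₀ = 168,799 kg, m_f = 168,799 − 103,000 = 65,799 kg; Δv = 247×9.80665×ln(2.565) = 2422.2×0.9421 ≈ 2282 m/s.
Stage 2: m₀ = 56,169 kg, m_f = 56,169 − 41,600 = 14,569 kg; Δv = 360×9.80665×ln(3.855) = 3530.4×1.3495 ≈ 4764 m/s.
Stage 3: m₀ = 10,089 kg, m_f = 10,089 − 6,250 = 3,839 kg; Δv = 442×9.80665×ln(2.628) = 4334.5×0.9662 ≈ 4188 m/s.
Total Δv = 2282 + 4764 + 4188 = 11234 m/s.

Δv ≈ 11200 m/s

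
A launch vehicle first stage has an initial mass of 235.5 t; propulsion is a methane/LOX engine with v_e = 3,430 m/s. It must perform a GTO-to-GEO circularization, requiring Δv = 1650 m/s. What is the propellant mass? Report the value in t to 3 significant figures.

m₀/m_f = exp(Δv / v_e) = exp(1650 / 3430.0) = exp(0.4810) = 1.6178.
m_f = 235.5 / 1.6178 = 145.568 t, so propellant = m₀ − m_f = 235.5 − 145.568 = 89.932 t.

propellant mass ≈ 89.9 t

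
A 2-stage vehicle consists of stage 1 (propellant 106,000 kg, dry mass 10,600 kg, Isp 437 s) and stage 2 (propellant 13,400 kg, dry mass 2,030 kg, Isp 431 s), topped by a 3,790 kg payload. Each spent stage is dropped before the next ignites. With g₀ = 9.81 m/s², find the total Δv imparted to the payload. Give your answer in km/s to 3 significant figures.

Δv ≈ 11.6 km/s

Ignition mass of stage 1 = 106,000+10,600 + 13,400+2,030 + 3,790 = 135,820 kg.
Stage 1: m₀ = 135,820 kg, m_f = 135,820 − 106,000 = 29,820 kg; Δv = 437×9.81×ln(4.555) = 4287.0×1.5162 ≈ 6500 m/s.
Stage 2: m₀ = 19,220 kg, m_f = 19,220 − 13,400 = 5,820 kg; Δv = 431×9.81×ln(3.302) = 4228.1×1.1947 ≈ 5051 m/s.
Total Δv = 6500 + 5051 = 11551 m/s.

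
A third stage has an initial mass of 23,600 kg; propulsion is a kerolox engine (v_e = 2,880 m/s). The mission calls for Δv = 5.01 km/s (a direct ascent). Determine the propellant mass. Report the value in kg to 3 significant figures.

m₀/m_f = exp(Δv / v_e) = exp(5010 / 2880.0) = exp(1.7396) = 5.6950.
m_f = 23,600 / 5.6950 = 4,143.99 kg, so propellant = m₀ − m_f = 23,600 − 4,143.99 = 19,456.01 kg.

propellant mass ≈ 19500 kg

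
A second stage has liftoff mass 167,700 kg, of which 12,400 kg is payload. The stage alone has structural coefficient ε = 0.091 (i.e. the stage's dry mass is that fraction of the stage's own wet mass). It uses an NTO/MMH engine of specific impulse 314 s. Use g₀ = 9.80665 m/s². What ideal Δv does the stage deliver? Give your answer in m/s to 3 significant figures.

Stage wet mass = m₀ − payload = 167,700 − 12,400 = 155,300 kg.
Stage dry mass = ε × stage wet mass = 0.091 × 155,300 = 14,132.3 kg.
Burnout mass m_f = stage dry + payload = 14,132.3 + 12,400 = 26,532.3 kg.
v_e = Isp · g₀ = 314 × 9.80665 = 3079.3 m/s.
Using Δv = v_e ln(m₀/m_f): Δv = v_e · ln(167,700/26,532.3) = 3079.3 × ln(6.321) = 3079.3 × 1.8438 ≈ 5678 m/s.

Δv ≈ 5680 m/s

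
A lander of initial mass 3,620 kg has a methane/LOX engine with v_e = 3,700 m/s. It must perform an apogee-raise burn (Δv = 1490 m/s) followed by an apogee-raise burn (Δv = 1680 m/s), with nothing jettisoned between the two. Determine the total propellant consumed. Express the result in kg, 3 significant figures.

total propellant consumed ≈ 2080 kg

After the first burn: m = 3620 × exp(−1490/3700.0) = 3620 × 0.66851 = 2,420.01 kg.
After the second burn: m = 2,420.01 × exp(−1680/3700.0) = 2,420.01 × 0.63505 = 1,536.83 kg.
Total propellant = m₀ − m_final = 3620 − 1,536.83 = 2,083.17 kg.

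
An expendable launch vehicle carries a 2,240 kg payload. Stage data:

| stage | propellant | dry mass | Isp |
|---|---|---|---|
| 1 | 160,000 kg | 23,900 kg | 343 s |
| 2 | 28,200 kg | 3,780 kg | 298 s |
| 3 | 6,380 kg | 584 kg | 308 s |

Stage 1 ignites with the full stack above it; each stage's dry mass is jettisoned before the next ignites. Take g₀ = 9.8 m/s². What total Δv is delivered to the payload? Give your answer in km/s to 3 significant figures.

Ignition mass of stage 1 = 160,000+23,900 + 28,200+3,780 + 6,380+584 + 2,240 = 225,084 kg.
Stage 1: m₀ = 225,084 kg, m_f = 225,084 − 160,000 = 65,084 kg; Δv = 343×9.8×ln(3.458) = 3361.4×1.2408 ≈ 4171 m/s.
Stage 2: m₀ = 41,184 kg, m_f = 41,184 − 28,200 = 12,984 kg; Δv = 298×9.8×ln(3.172) = 2920.4×1.1543 ≈ 3371 m/s.
Stage 3: m₀ = 9,204 kg, m_f = 9,204 − 6,380 = 2,824 kg; Δv = 308×9.8×ln(3.259) = 3018.4×1.1815 ≈ 3566 m/s.
Total Δv = 4171 + 3371 + 3566 = 11108 m/s.

Δv ≈ 11.1 km/s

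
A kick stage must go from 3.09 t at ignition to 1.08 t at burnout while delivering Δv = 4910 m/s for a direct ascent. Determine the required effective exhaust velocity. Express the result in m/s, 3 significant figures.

v_e ≈ 4670 m/s

ln(m₀/m_f) = ln(3090/1080) = ln(2.861) = 1.0512.
Rocket equation: v_e = Δv / ln(m₀/m_f) = 4910 / 1.0512 = 4670.8 m/s.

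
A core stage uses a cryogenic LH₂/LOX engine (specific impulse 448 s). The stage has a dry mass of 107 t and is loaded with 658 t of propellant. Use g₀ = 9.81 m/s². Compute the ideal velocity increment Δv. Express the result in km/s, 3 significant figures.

Δv ≈ 8.64 km/s

v_e = Isp · g₀ = 448 × 9.81 = 4394.9 m/s.
m₀ = m_dry + m_prop = 107 + 658 = 765 t.
By the Tsiolkovsky rocket equation, Δv = v_e · ln(m₀/m_f) = 4394.9 × ln(7.15) = 4394.9 × 1.9670 ≈ 8644.9 m/s.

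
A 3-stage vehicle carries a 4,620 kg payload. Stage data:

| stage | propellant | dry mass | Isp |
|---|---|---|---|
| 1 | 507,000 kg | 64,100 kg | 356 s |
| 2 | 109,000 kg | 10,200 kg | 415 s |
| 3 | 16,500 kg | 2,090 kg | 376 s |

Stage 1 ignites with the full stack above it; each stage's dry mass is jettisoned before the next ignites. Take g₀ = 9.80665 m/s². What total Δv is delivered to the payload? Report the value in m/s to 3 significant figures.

Δv ≈ 14800 m/s

Ignition mass of stage 1 = 507,000+64,100 + 109,000+10,200 + 16,500+2,090 + 4,620 = 713,510 kg.
Stage 1: m₀ = 713,510 kg, m_f = 713,510 − 507,000 = 206,510 kg; Δv = 356×9.80665×ln(3.455) = 3491.2×1.2398 ≈ 4329 m/s.
Stage 2: m₀ = 142,410 kg, m_f = 142,410 − 109,000 = 33,410 kg; Δv = 415×9.80665×ln(4.262) = 4069.8×1.4499 ≈ 5901 m/s.
Stage 3: m₀ = 23,210 kg, m_f = 23,210 − 16,500 = 6,710 kg; Δv = 376×9.80665×ln(3.459) = 3687.3×1.2410 ≈ 4576 m/s.
Total Δv = 4329 + 5901 + 4576 = 14806 m/s.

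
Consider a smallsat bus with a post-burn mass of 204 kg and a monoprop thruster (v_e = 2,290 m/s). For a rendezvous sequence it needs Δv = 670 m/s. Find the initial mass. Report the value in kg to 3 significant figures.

Using Δv = v_e ln(m₀/m_f): m₀/m_f = exp(Δv / v_e) = exp(670 / 2290.0) = exp(0.2926) = 1.3399.
m₀ = m_f × 1.3399 = 204 × 1.3399 = 273.34 kg.

initial mass ≈ 273 kg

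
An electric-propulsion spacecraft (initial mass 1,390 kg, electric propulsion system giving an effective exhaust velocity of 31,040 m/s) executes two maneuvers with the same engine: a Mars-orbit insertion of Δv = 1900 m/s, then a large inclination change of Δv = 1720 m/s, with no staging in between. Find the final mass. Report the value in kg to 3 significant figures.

final mass ≈ 1240 kg

After the first burn: m = 1390 × exp(−1900/31040.0) = 1390 × 0.94062 = 1,307.46 kg.
After the second burn: m = 1,307.46 × exp(−1720/31040.0) = 1,307.46 × 0.94609 = 1,236.97 kg.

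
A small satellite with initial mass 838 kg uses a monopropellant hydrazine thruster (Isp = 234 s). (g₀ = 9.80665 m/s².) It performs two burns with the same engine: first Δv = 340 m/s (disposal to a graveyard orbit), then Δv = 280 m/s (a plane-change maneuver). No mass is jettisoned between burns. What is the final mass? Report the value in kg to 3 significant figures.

final mass ≈ 640 kg

v_e = Isp · g₀ = 234 × 9.80665 = 2294.8 m/s.
After the first burn: m = 838 × exp(−340/2294.8) = 838 × 0.86229 = 722.599 kg.
After the second burn: m = 722.599 × exp(−280/2294.8) = 722.599 × 0.88513 = 639.594 kg.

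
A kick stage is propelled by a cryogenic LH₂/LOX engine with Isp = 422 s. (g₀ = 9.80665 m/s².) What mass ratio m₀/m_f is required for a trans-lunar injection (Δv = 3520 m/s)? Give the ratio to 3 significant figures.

mass ratio ≈ 2.34

v_e = Isp · g₀ = 422 × 9.80665 = 4138.4 m/s.
By the Tsiolkovsky rocket equation, m₀/m_f = exp(Δv / v_e) = exp(3520 / 4138.4) = exp(0.8506) = 2.3410.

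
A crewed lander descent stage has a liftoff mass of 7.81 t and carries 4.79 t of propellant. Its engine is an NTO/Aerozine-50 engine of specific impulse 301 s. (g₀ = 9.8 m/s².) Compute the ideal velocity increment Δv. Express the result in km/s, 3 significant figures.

Δv ≈ 2.80 km/s

v_e = Isp · g₀ = 301 × 9.8 = 2949.8 m/s.
m_f = m₀ − m_prop = 7.81 − 4.79 = 3.02 t.
Δv = v_e · ln(m₀/m_f) = 2949.8 × ln(2.586) = 2949.8 × 0.9501 ≈ 2802.7 m/s.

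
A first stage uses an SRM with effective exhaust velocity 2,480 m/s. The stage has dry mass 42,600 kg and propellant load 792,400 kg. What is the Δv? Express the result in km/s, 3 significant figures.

m₀ = m_dry + m_prop = 42,600 + 792,400 = 835,000 kg.
By the Tsiolkovsky rocket equation, Δv = v_e · ln(m₀/m_f) = 2480.0 × ln(19.6) = 2480.0 × 2.9756 ≈ 7379.4 m/s.

Δv ≈ 7.38 km/s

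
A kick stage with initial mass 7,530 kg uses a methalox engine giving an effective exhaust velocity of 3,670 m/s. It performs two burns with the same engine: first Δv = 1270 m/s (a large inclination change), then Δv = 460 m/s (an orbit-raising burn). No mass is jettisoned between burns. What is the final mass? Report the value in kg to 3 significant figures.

After the first burn: m = 7530 × exp(−1270/3670.0) = 7530 × 0.70748 = 5,327.32 kg.
After the second burn: m = 5,327.32 × exp(−460/3670.0) = 5,327.32 × 0.88220 = 4,699.76 kg.

final mass ≈ 4700 kg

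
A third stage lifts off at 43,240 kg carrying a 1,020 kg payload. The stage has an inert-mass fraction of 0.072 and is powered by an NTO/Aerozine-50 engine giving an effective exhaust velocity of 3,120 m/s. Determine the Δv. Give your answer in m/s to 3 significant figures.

Stage wet mass = m₀ − payload = 43,240 − 1,020 = 42,220 kg.
Stage dry mass = ε × stage wet mass = 0.072 × 42,220 = 3,039.84 kg.
Burnout mass m_f = stage dry + payload = 3,039.84 + 1,020 = 4,059.84 kg.
Rocket equation: Δv = v_e · ln(43,240/4,059.84) = 3120.0 × ln(10.65) = 3120.0 × 2.3656 ≈ 7381 m/s.

Δv ≈ 7380 m/s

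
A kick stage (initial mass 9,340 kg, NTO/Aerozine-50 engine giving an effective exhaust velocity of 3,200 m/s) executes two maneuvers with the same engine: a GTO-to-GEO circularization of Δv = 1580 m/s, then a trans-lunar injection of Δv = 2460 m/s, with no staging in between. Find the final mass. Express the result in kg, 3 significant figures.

final mass ≈ 2640 kg

After the first burn: m = 9340 × exp(−1580/3200.0) = 9340 × 0.61033 = 5,700.48 kg.
After the second burn: m = 5,700.48 × exp(−2460/3200.0) = 5,700.48 × 0.46359 = 2,642.69 kg.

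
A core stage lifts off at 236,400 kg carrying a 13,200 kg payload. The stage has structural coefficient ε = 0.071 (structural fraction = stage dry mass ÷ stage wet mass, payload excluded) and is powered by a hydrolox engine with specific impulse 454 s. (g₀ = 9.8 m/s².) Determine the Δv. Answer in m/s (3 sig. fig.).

Stage wet mass = m₀ − payload = 236,400 − 13,200 = 223,200 kg.
Stage dry mass = ε × stage wet mass = 0.071 × 223,200 = 15,847.2 kg.
Burnout mass m_f = stage dry + payload = 15,847.2 + 13,200 = 29,047.2 kg.
v_e = Isp · g₀ = 454 × 9.8 = 4449.2 m/s.
By the Tsiolkovsky rocket equation, Δv = v_e · ln(236,400/29,047.2) = 4449.2 × ln(8.138) = 4449.2 × 2.0966 ≈ 9328 m/s.

Δv ≈ 9330 m/s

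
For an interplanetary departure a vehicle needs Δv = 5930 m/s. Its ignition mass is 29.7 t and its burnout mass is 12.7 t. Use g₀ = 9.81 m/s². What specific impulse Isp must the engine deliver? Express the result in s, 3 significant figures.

Isp ≈ 712 s

ln(m₀/m_f) = ln(29700/12700) = ln(2.339) = 0.8495.
Rocket equation: v_e = Δv / ln(m₀/m_f) = 5930 / 0.8495 = 6980.2 m/s.
Isp = v_e / g₀ = 6980.2 / 9.81 = 711.5 s.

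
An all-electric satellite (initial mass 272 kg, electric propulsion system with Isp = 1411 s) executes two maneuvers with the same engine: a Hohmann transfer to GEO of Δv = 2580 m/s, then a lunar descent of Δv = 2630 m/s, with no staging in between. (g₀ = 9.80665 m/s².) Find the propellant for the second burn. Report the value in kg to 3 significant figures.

v_e = Isp · g₀ = 1411 × 9.80665 = 13837.2 m/s.
After the first burn: m = 272 × exp(−2580/13837.2) = 272 × 0.82990 = 225.733 kg.
After the second burn: m = 225.733 × exp(−2630/13837.2) = 225.733 × 0.82690 = 186.659 kg.
Second-burn propellant = 225.733 − 186.659 = 39.074 kg.

propellant for the second burn ≈ 39.1 kg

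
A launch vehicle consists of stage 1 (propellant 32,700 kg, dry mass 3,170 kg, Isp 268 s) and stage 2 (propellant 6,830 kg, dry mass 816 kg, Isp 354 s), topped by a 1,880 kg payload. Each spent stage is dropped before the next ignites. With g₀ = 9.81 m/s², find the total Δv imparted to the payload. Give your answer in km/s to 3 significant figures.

Δv ≈ 7.73 km/s

Ignition mass of stage 1 = 32,700+3,170 + 6,830+816 + 1,880 = 45,396 kg.
Stage 1: m₀ = 45,396 kg, m_f = 45,396 − 32,700 = 12,696 kg; Δv = 268×9.81×ln(3.576) = 2629.1×1.2741 ≈ 3350 m/s.
Stage 2: m₀ = 9,526 kg, m_f = 9,526 − 6,830 = 2,696 kg; Δv = 354×9.81×ln(3.533) = 3472.7×1.2623 ≈ 4383 m/s.
Total Δv = 3350 + 4383 = 7733 m/s.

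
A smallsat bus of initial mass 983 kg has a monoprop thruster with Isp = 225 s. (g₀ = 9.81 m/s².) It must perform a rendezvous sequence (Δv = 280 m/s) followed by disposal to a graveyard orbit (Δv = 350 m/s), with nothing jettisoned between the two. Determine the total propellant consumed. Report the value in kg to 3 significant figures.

total propellant consumed ≈ 244 kg

v_e = Isp · g₀ = 225 × 9.81 = 2207.2 m/s.
After the first burn: m = 983 × exp(−280/2207.2) = 983 × 0.88086 = 865.885 kg.
After the second burn: m = 865.885 × exp(−350/2207.2) = 865.885 × 0.85336 = 738.912 kg.
Total propellant = m₀ − m_final = 983 − 738.912 = 244.088 kg.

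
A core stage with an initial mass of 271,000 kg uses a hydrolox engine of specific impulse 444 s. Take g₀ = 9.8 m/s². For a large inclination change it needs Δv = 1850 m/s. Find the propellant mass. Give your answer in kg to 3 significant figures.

v_e = Isp · g₀ = 444 × 9.8 = 4351.2 m/s.
m₀/m_f = exp(Δv / v_e) = exp(1850 / 4351.2) = exp(0.4252) = 1.5299.
m_f = 271,000 / 1.5299 = 177,136 kg, so propellant = m₀ − m_f = 271,000 − 177,136 = 93,864 kg.

propellant mass ≈ 93900 kg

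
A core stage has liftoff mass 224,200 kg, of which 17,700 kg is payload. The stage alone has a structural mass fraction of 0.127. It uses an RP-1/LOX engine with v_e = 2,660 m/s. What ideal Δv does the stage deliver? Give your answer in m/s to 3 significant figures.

Δv ≈ 4340 m/s

Stage wet mass = m₀ − payload = 224,200 − 17,700 = 206,500 kg.
Stage dry mass = ε × stage wet mass = 0.127 × 206,500 = 26,225.5 kg.
Burnout mass m_f = stage dry + payload = 26,225.5 + 17,700 = 43,925.5 kg.
Using Δv = v_e ln(m₀/m_f): Δv = v_e · ln(224,200/43,925.5) = 2660.0 × ln(5.104) = 2660.0 × 1.6300 ≈ 4336 m/s.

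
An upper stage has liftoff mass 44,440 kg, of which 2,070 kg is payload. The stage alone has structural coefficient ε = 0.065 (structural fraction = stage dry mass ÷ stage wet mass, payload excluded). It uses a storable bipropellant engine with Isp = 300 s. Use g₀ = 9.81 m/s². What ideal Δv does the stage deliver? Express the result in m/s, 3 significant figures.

Stage wet mass = m₀ − payload = 44,440 − 2,070 = 42,370 kg.
Stage dry mass = ε × stage wet mass = 0.065 × 42,370 = 2,754.05 kg.
Burnout mass m_f = stage dry + payload = 2,754.05 + 2,070 = 4,824.05 kg.
v_e = Isp · g₀ = 300 × 9.81 = 2943.0 m/s.
Using Δv = v_e ln(m₀/m_f): Δv = v_e · ln(44,440/4,824.05) = 2943.0 × ln(9.212) = 2943.0 × 2.2205 ≈ 6535 m/s.

Δv ≈ 6540 m/s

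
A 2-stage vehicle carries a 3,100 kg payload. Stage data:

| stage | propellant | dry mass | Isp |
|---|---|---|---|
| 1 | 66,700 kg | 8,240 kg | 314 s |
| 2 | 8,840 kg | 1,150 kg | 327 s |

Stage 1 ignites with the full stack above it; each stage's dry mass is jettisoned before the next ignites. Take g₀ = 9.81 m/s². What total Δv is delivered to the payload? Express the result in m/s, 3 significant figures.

Δv ≈ 7980 m/s

Ignition mass of stage 1 = 66,700+8,240 + 8,840+1,150 + 3,100 = 88,030 kg.
Stage 1: m₀ = 88,030 kg, m_f = 88,030 − 66,700 = 21,330 kg; Δv = 314×9.81×ln(4.127) = 3080.3×1.4176 ≈ 4367 m/s.
Stage 2: m₀ = 13,090 kg, m_f = 13,090 − 8,840 = 4,250 kg; Δv = 327×9.81×ln(3.08) = 3207.9×1.1249 ≈ 3609 m/s.
Total Δv = 4367 + 3609 = 7976 m/s.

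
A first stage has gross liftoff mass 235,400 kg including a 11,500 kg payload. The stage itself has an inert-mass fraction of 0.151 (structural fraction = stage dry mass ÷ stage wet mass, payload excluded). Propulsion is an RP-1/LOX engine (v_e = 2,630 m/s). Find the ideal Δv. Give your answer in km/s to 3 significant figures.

Stage wet mass = m₀ − payload = 235,400 − 11,500 = 223,900 kg.
Stage dry mass = ε × stage wet mass = 0.151 × 223,900 = 33,808.9 kg.
Burnout mass m_f = stage dry + payload = 33,808.9 + 11,500 = 45,308.9 kg.
Δv = v_e · ln(235,400/45,308.9) = 2630.0 × ln(5.195) = 2630.0 × 1.6478 ≈ 4334 m/s.

Δv ≈ 4.33 km/s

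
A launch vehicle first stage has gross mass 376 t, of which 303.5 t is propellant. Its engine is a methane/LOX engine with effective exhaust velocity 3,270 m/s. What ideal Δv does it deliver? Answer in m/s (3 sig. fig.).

m_f = m₀ − m_prop = 376 − 303.5 = 72.5 t.
Using Δv = v_e ln(m₀/m_f): Δv = v_e · ln(m₀/m_f) = 3270.0 × ln(5.186) = 3270.0 × 1.6460 ≈ 5382.4 m/s.

Δv ≈ 5380 m/s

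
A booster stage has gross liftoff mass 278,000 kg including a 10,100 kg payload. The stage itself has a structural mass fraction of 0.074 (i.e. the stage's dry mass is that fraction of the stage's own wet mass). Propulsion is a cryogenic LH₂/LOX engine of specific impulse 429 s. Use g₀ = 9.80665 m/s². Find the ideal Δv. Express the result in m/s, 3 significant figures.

Stage wet mass = m₀ − payload = 278,000 − 10,100 = 267,900 kg.
Stage dry mass = ε × stage wet mass = 0.074 × 267,900 = 19,824.6 kg.
Burnout mass m_f = stage dry + payload = 19,824.6 + 10,100 = 29,924.6 kg.
v_e = Isp · g₀ = 429 × 9.80665 = 4207.1 m/s.
Rocket equation: Δv = v_e · ln(278,000/29,924.6) = 4207.1 × ln(9.29) = 4207.1 × 2.2289 ≈ 9377 m/s.

Δv ≈ 9380 m/s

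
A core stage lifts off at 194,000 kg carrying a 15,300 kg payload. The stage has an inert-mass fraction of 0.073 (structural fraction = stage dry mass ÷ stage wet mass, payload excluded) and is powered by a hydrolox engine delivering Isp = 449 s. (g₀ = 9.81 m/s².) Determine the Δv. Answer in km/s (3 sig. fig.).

Stage wet mass = m₀ − payload = 194,000 − 15,300 = 178,700 kg.
Stage dry mass = ε × stage wet mass = 0.073 × 178,700 = 13,045.1 kg.
Burnout mass m_f = stage dry + payload = 13,045.1 + 15,300 = 28,345.1 kg.
v_e = Isp · g₀ = 449 × 9.81 = 4404.7 m/s.
From the ideal rocket equation, Δv = v_e · ln(194,000/28,345.1) = 4404.7 × ln(6.844) = 4404.7 × 1.9234 ≈ 8472 m/s.

Δv ≈ 8.47 km/s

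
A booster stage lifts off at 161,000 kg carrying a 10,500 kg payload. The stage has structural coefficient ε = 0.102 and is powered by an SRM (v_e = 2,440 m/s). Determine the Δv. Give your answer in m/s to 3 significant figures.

Stage wet mass = m₀ − payload = 161,000 − 10,500 = 150,500 kg.
Stage dry mass = ε × stage wet mass = 0.102 × 150,500 = 15,351 kg.
Burnout mass m_f = stage dry + payload = 15,351 + 10,500 = 25,851 kg.
Δv = v_e · ln(161,000/25,851) = 2440.0 × ln(6.228) = 2440.0 × 1.8291 ≈ 4463 m/s.

Δv ≈ 4460 m/s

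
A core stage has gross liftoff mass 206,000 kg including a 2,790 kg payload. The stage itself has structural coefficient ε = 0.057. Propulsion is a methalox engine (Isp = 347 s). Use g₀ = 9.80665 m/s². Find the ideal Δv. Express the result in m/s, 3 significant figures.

Stage wet mass = m₀ − payload = 206,000 − 2,790 = 203,210 kg.
Stage dry mass = ε × stage wet mass = 0.057 × 203,210 = 11,583 kg.
Burnout mass m_f = stage dry + payload = 11,583 + 2,790 = 14,373 kg.
v_e = Isp · g₀ = 347 × 9.80665 = 3402.9 m/s.
Rocket equation: Δv = v_e · ln(206,000/14,373) = 3402.9 × ln(14.33) = 3402.9 × 2.6625 ≈ 9060 m/s.

Δv ≈ 9060 m/s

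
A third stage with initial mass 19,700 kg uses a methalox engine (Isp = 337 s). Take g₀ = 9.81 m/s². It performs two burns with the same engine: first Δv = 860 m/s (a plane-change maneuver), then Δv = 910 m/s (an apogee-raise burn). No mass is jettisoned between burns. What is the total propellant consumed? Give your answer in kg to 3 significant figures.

total propellant consumed ≈ 8170 kg

v_e = Isp · g₀ = 337 × 9.81 = 3306.0 m/s.
After the first burn: m = 19700 × exp(−860/3306.0) = 19700 × 0.77095 = 15,187.7 kg.
After the second burn: m = 15,187.7 × exp(−910/3306.0) = 15,187.7 × 0.75937 = 11,533.1 kg.
Total propellant = m₀ − m_final = 19700 − 11,533.1 = 8,166.9 kg.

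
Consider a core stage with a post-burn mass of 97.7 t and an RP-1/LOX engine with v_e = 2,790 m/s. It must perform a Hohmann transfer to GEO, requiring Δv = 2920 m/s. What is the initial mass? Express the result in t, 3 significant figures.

initial mass ≈ 278 t

m₀/m_f = exp(Δv / v_e) = exp(2920 / 2790.0) = exp(1.0466) = 2.8479.
m₀ = m_f × 2.8479 = 97.7 × 2.8479 = 278.24 t.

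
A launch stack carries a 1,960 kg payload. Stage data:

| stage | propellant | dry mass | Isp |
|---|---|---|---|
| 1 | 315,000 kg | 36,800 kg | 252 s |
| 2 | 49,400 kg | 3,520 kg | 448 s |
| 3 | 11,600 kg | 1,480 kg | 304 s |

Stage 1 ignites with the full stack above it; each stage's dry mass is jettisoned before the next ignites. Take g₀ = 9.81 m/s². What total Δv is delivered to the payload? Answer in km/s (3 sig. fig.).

Ignition mass of stage 1 = 315,000+36,800 + 49,400+3,520 + 11,600+1,480 + 1,960 = 419,760 kg.
Stage 1: m₀ = 419,760 kg, m_f = 419,760 − 315,000 = 104,760 kg; Δv = 252×9.81×ln(4.007) = 2472.1×1.3880 ≈ 3431 m/s.
Stage 2: m₀ = 67,960 kg, m_f = 67,960 − 49,400 = 18,560 kg; Δv = 448×9.81×ln(3.662) = 4394.9×1.2979 ≈ 5704 m/s.
Stage 3: m₀ = 15,040 kg, m_f = 15,040 − 11,600 = 3,440 kg; Δv = 304×9.81×ln(4.372) = 2982.2×1.4752 ≈ 4400 m/s.
Total Δv = 3431 + 5704 + 4400 = 13535 m/s.

Δv ≈ 13.5 km/s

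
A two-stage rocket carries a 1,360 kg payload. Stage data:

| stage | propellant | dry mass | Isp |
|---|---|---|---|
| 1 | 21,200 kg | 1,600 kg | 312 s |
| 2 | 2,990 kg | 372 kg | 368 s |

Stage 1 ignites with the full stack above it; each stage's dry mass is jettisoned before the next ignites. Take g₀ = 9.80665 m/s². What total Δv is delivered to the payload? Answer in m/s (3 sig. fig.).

Δv ≈ 8120 m/s

Ignition mass of stage 1 = 21,200+1,600 + 2,990+372 + 1,360 = 27,522 kg.
Stage 1: m₀ = 27,522 kg, m_f = 27,522 − 21,200 = 6,322 kg; Δv = 312×9.80665×ln(4.353) = 3059.7×1.4710 ≈ 4501 m/s.
Stage 2: m₀ = 4,722 kg, m_f = 4,722 − 2,990 = 1,732 kg; Δv = 368×9.80665×ln(2.726) = 3608.8×1.0030 ≈ 3620 m/s.
Total Δv = 4501 + 3620 = 8121 m/s.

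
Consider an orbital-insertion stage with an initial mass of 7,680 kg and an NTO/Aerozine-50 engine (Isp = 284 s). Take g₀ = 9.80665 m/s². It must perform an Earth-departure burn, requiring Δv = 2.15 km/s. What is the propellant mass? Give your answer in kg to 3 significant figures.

v_e = Isp · g₀ = 284 × 9.80665 = 2785.1 m/s.
m₀/m_f = exp(Δv / v_e) = exp(2150 / 2785.1) = exp(0.7720) = 2.1640.
m_f = 7,680 / 2.1640 = 3,548.98 kg, so propellant = m₀ − m_f = 7,680 − 3,548.98 = 4,131.02 kg.

propellant mass ≈ 4130 kg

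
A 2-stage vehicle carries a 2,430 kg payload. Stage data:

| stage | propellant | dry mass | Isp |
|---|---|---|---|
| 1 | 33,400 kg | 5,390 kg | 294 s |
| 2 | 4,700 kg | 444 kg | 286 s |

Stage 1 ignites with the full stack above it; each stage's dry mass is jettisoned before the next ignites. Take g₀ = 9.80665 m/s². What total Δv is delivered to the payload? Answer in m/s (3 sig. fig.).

Ignition mass of stage 1 = 33,400+5,390 + 4,700+444 + 2,430 = 46,364 kg.
Stage 1: m₀ = 46,364 kg, m_f = 46,364 − 33,400 = 12,964 kg; Δv = 294×9.80665×ln(3.576) = 2883.2×1.2743 ≈ 3674 m/s.
Stage 2: m₀ = 7,574 kg, m_f = 7,574 − 4,700 = 2,874 kg; Δv = 286×9.80665×ln(2.635) = 2804.7×0.9690 ≈ 2718 m/s.
Total Δv = 3674 + 2718 = 6392 m/s.

Δv ≈ 6390 m/s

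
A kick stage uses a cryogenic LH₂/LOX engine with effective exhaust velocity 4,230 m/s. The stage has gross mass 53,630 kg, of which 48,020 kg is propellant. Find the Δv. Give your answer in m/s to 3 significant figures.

m_f = m₀ − m_prop = 53,630 − 48,020 = 5,610 kg.
Δv = v_e · ln(m₀/m_f) = 4230.0 × ln(9.56) = 4230.0 × 2.2576 ≈ 9549.5 m/s.

Δv ≈ 9550 m/s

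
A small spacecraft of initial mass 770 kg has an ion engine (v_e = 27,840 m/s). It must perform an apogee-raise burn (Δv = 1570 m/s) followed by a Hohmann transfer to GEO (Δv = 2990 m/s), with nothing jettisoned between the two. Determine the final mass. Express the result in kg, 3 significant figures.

final mass ≈ 654 kg

After the first burn: m = 770 × exp(−1570/27840.0) = 770 × 0.94517 = 727.781 kg.
After the second burn: m = 727.781 × exp(−2990/27840.0) = 727.781 × 0.89817 = 653.671 kg.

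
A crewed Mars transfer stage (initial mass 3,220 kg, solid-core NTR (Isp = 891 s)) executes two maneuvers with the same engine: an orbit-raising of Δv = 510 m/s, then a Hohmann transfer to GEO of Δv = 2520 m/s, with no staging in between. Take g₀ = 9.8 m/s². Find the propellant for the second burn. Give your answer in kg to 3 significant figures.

v_e = Isp · g₀ = 891 × 9.8 = 8731.8 m/s.
After the first burn: m = 3220 × exp(−510/8731.8) = 3220 × 0.94327 = 3,037.33 kg.
After the second burn: m = 3,037.33 × exp(−2520/8731.8) = 3,037.33 × 0.74931 = 2,275.9 kg.
Second-burn propellant = 3,037.33 − 2,275.9 = 761.43 kg.

propellant for the second burn ≈ 761 kg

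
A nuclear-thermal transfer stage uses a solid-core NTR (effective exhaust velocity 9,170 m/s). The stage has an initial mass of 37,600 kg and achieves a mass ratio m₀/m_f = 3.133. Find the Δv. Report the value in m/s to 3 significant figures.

Δv = v_e · ln(3.133) = 9170.0 × 1.1420 ≈ 10472.1 m/s.

Δv ≈ 10500 m/s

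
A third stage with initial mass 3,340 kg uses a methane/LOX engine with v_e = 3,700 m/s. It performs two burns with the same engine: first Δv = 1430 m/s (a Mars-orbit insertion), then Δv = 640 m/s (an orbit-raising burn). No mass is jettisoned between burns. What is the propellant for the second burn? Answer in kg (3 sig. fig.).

propellant for the second burn ≈ 360 kg

After the first burn: m = 3340 × exp(−1430/3700.0) = 3340 × 0.67944 = 2,269.33 kg.
After the second burn: m = 2,269.33 × exp(−640/3700.0) = 2,269.33 × 0.84116 = 1,908.87 kg.
Second-burn propellant = 2,269.33 − 1,908.87 = 360.46 kg.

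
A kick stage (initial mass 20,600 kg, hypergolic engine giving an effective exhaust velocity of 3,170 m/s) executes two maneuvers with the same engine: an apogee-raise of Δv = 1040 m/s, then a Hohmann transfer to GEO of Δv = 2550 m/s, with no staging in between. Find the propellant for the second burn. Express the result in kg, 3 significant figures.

After the first burn: m = 20600 × exp(−1040/3170.0) = 20600 × 0.72031 = 14,838.4 kg.
After the second burn: m = 14,838.4 × exp(−2550/3170.0) = 14,838.4 × 0.44735 = 6,637.96 kg.
Second-burn propellant = 14,838.4 − 6,637.96 = 8,200.44 kg.

propellant for the second burn ≈ 8200 kg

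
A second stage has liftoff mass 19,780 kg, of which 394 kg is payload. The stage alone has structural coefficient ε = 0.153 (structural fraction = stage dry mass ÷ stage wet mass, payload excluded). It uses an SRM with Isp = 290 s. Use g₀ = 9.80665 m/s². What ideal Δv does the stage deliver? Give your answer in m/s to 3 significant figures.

Stage wet mass = m₀ − payload = 19,780 − 394 = 19,386 kg.
Stage dry mass = ε × stage wet mass = 0.153 × 19,386 = 2,966.06 kg.
Burnout mass m_f = stage dry + payload = 2,966.06 + 394 = 3,360.06 kg.
v_e = Isp · g₀ = 290 × 9.80665 = 2843.9 m/s.
Rocket equation: Δv = v_e · ln(19,780/3,360.06) = 2843.9 × ln(5.887) = 2843.9 × 1.7727 ≈ 5041 m/s.

Δv ≈ 5040 m/s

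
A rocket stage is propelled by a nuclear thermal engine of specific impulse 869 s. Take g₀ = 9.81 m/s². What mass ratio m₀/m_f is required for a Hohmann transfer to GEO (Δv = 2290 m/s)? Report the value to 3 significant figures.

mass ratio ≈ 1.31

v_e = Isp · g₀ = 869 × 9.81 = 8524.9 m/s.
Using Δv = v_e ln(m₀/m_f): m₀/m_f = exp(Δv / v_e) = exp(2290 / 8524.9) = exp(0.2686) = 1.3082.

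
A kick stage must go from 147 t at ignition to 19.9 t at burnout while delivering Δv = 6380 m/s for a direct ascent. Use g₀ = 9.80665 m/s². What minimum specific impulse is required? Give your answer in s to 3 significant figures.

ln(m₀/m_f) = ln(147000/19900) = ln(7.387) = 1.9997.
By the Tsiolkovsky rocket equation, v_e = Δv / ln(m₀/m_f) = 6380 / 1.9997 = 3190.5 m/s.
Isp = v_e / g₀ = 3190.5 / 9.80665 = 325.3 s.

Isp ≈ 325 s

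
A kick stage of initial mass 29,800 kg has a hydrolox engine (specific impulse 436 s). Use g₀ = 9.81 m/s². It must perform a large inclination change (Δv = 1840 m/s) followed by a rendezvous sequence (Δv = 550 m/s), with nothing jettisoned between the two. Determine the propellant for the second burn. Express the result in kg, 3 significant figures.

v_e = Isp · g₀ = 436 × 9.81 = 4277.2 m/s.
After the first burn: m = 29800 × exp(−1840/4277.2) = 29800 × 0.65038 = 19,381.3 kg.
After the second burn: m = 19,381.3 × exp(−550/4277.2) = 19,381.3 × 0.87933 = 17,042.6 kg.
Second-burn propellant = 19,381.3 − 17,042.6 = 2,338.7 kg.

propellant for the second burn ≈ 2340 kg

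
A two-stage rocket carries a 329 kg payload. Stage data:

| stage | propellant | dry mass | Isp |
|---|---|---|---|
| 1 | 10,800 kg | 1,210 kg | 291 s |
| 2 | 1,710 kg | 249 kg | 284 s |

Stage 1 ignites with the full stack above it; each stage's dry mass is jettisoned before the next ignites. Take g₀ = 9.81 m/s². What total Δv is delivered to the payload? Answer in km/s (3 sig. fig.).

Ignition mass of stage 1 = 10,800+1,210 + 1,710+249 + 329 = 14,298 kg.
Stage 1: m₀ = 14,298 kg, m_f = 14,298 − 10,800 = 3,498 kg; Δv = 291×9.81×ln(4.087) = 2854.7×1.4079 ≈ 4019 m/s.
Stage 2: m₀ = 2,288 kg, m_f = 2,288 − 1,710 = 578 kg; Δv = 284×9.81×ln(3.958) = 2786.0×1.3759 ≈ 3833 m/s.
Total Δv = 4019 + 3833 = 7852 m/s.

Δv ≈ 7.85 km/s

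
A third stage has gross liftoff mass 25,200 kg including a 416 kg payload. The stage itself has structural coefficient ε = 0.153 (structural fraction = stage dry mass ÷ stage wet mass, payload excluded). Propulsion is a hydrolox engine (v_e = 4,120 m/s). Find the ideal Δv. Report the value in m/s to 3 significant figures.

Stage wet mass = m₀ − payload = 25,200 − 416 = 24,784 kg.
Stage dry mass = ε × stage wet mass = 0.153 × 24,784 = 3,791.95 kg.
Burnout mass m_f = stage dry + payload = 3,791.95 + 416 = 4,207.95 kg.
By the Tsiolkovsky rocket equation, Δv = v_e · ln(25,200/4,207.95) = 4120.0 × ln(5.989) = 4120.0 × 1.7899 ≈ 7374 m/s.

Δv ≈ 7370 m/s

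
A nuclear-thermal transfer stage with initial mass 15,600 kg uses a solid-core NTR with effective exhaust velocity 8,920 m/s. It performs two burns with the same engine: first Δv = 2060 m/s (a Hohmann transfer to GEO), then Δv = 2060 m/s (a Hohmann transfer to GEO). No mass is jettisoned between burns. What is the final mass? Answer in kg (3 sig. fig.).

final mass ≈ 9830 kg

After the first burn: m = 15600 × exp(−2060/8920.0) = 15600 × 0.79379 = 12,383.1 kg.
After the second burn: m = 12,383.1 × exp(−2060/8920.0) = 12,383.1 × 0.79379 = 9,829.58 kg.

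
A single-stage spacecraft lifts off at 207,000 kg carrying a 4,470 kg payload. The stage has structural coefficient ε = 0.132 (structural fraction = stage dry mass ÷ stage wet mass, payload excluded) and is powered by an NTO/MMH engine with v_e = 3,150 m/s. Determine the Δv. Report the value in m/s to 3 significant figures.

Δv ≈ 5960 m/s

Stage wet mass = m₀ − payload = 207,000 − 4,470 = 202,530 kg.
Stage dry mass = ε × stage wet mass = 0.132 × 202,530 = 26,734 kg.
Burnout mass m_f = stage dry + payload = 26,734 + 4,470 = 31,204 kg.
Using Δv = v_e ln(m₀/m_f): Δv = v_e · ln(207,000/31,204) = 3150.0 × ln(6.634) = 3150.0 × 1.8922 ≈ 5960 m/s.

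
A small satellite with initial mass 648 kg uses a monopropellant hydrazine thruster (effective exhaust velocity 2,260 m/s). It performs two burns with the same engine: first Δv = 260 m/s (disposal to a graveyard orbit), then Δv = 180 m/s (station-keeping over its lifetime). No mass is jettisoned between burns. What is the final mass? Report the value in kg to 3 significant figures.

After the first burn: m = 648 × exp(−260/2260.0) = 648 × 0.89133 = 577.582 kg.
After the second burn: m = 577.582 × exp(−180/2260.0) = 577.582 × 0.92344 = 533.362 kg.

final mass ≈ 533 kg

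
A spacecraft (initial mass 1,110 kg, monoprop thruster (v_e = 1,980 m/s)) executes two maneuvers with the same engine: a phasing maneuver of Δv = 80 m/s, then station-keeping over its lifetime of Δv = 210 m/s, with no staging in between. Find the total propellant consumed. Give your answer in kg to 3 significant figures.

After the first burn: m = 1110 × exp(−80/1980.0) = 1110 × 0.96040 = 1,066.04 kg.
After the second burn: m = 1,066.04 × exp(−210/1980.0) = 1,066.04 × 0.89937 = 958.764 kg.
Total propellant = m₀ − m_final = 1110 − 958.764 = 151.236 kg.

total propellant consumed ≈ 151 kg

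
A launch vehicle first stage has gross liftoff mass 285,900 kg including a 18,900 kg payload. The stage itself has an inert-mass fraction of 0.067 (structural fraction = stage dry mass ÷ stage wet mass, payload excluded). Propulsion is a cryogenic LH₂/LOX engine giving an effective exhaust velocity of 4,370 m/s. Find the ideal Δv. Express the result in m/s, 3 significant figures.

Stage wet mass = m₀ − payload = 285,900 − 18,900 = 267,000 kg.
Stage dry mass = ε × stage wet mass = 0.067 × 267,000 = 17,889 kg.
Burnout mass m_f = stage dry + payload = 17,889 + 18,900 = 36,789 kg.
Δv = v_e · ln(285,900/36,789) = 4370.0 × ln(7.771) = 4370.0 × 2.0504 ≈ 8960 m/s.

Δv ≈ 8960 m/s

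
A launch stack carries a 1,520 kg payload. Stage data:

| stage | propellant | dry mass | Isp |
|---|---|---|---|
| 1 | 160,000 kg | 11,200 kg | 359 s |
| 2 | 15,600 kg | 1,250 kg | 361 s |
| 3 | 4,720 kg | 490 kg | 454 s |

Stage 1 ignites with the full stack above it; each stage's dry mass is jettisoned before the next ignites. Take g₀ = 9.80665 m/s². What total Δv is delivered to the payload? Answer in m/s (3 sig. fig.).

Ignition mass of stage 1 = 160,000+11,200 + 15,600+1,250 + 4,720+490 + 1,520 = 194,780 kg.
Stage 1: m₀ = 194,780 kg, m_f = 194,780 − 160,000 = 34,780 kg; Δv = 359×9.80665×ln(5.6) = 3520.6×1.7228 ≈ 6065 m/s.
Stage 2: m₀ = 23,580 kg, m_f = 23,580 − 15,600 = 7,980 kg; Δv = 361×9.80665×ln(2.955) = 3540.2×1.0835 ≈ 3836 m/s.
Stage 3: m₀ = 6,730 kg, m_f = 6,730 − 4,720 = 2,010 kg; Δv = 454×9.80665×ln(3.348) = 4452.2×1.2084 ≈ 5380 m/s.
Total Δv = 6065 + 3836 + 5380 = 15281 m/s.

Δv ≈ 15300 m/s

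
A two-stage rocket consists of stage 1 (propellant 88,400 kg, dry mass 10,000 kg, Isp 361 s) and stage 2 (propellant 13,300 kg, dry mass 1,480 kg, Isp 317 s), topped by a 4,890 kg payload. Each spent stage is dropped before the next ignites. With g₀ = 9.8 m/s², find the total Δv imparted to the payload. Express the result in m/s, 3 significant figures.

Ignition mass of stage 1 = 88,400+10,000 + 13,300+1,480 + 4,890 = 118,070 kg.
Stage 1: m₀ = 118,070 kg, m_f = 118,070 − 88,400 = 29,670 kg; Δv = 361×9.8×ln(3.979) = 3537.8×1.3811 ≈ 4886 m/s.
Stage 2: m₀ = 19,670 kg, m_f = 19,670 − 13,300 = 6,370 kg; Δv = 317×9.8×ln(3.088) = 3106.6×1.1275 ≈ 3503 m/s.
Total Δv = 4886 + 3503 = 8389 m/s.

Δv ≈ 8390 m/s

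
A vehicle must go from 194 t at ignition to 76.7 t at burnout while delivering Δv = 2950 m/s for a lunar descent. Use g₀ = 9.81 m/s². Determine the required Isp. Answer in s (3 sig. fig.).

Isp ≈ 324 s

ln(m₀/m_f) = ln(194000/76700) = ln(2.529) = 0.9280.
Using Δv = v_e ln(m₀/m_f): v_e = Δv / ln(m₀/m_f) = 2950 / 0.9280 = 3179.0 m/s.
Isp = v_e / g₀ = 3179.0 / 9.81 = 324.1 s.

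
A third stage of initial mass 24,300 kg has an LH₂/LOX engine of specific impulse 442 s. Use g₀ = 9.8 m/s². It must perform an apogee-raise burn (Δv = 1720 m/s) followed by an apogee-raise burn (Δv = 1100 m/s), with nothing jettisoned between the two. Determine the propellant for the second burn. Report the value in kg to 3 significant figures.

propellant for the second burn ≈ 3660 kg

v_e = Isp · g₀ = 442 × 9.8 = 4331.6 m/s.
After the first burn: m = 24300 × exp(−1720/4331.6) = 24300 × 0.67228 = 16,336.4 kg.
After the second burn: m = 16,336.4 × exp(−1100/4331.6) = 16,336.4 × 0.77573 = 12,672.6 kg.
Second-burn propellant = 16,336.4 − 12,672.6 = 3,663.8 kg.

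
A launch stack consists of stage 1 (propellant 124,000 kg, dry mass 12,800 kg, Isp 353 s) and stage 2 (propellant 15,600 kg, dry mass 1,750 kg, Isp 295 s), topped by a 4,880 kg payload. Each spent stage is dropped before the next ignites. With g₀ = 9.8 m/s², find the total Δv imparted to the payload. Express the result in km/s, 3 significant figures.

Ignition mass of stage 1 = 124,000+12,800 + 15,600+1,750 + 4,880 = 159,030 kg.
Stage 1: m₀ = 159,030 kg, m_f = 159,030 − 124,000 = 35,030 kg; Δv = 353×9.8×ln(4.54) = 3459.4×1.5129 ≈ 5234 m/s.
Stage 2: m₀ = 22,230 kg, m_f = 22,230 − 15,600 = 6,630 kg; Δv = 295×9.8×ln(3.353) = 2891.0×1.2098 ≈ 3498 m/s.
Total Δv = 5234 + 3498 = 8732 m/s.

Δv ≈ 8.73 km/s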